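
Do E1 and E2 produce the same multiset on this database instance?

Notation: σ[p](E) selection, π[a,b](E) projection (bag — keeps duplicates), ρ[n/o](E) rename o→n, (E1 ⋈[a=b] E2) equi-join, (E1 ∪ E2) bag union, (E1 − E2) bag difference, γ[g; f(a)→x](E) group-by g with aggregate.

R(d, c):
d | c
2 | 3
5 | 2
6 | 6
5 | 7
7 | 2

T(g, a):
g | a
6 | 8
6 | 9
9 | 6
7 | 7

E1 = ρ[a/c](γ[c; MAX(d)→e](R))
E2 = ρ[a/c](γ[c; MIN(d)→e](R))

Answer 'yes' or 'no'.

E1 row counts bottom-up:
  R → 5
  γ[c; MAX(d)→e](R) → 4
  ρ[a/c](γ[c; MAX(d)→e](R)) → 4
E2 row counts bottom-up:
  R → 5
  γ[c; MIN(d)→e](R) → 4
  ρ[a/c](γ[c; MIN(d)→e](R)) → 4

E1 result:
a | e
2 | 7
3 | 2
6 | 6
7 | 5
E2 result:
a | e
2 | 5
3 | 2
6 | 6
7 | 5
Witness: (2, 7) appears 1× in E1 but 0× in E2.

no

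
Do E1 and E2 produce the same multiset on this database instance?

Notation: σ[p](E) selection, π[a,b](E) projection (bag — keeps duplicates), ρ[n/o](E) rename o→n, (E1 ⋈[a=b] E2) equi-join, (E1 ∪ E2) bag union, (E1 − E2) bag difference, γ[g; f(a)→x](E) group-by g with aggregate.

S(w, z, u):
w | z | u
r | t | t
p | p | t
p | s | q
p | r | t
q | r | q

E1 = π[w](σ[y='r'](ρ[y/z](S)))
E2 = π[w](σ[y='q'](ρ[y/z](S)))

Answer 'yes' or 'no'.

E1 per-node cardinality:
  S → 5
  ρ[y/z](S) → 5
  σ[y='r'](ρ[y/z](S)) → 2
  π[w](σ[y='r'](ρ[y/z](S))) → 2
E2 per-node cardinality:
  S → 5
  ρ[y/z](S) → 5
  σ[y='q'](ρ[y/z](S)) → 0
  π[w](σ[y='q'](ρ[y/z](S))) → 0

E1 result:
w
p
q
E2 result:
w
(0 rows)
Witness: ('p',) appears 1× in E1 but 0× in E2.

no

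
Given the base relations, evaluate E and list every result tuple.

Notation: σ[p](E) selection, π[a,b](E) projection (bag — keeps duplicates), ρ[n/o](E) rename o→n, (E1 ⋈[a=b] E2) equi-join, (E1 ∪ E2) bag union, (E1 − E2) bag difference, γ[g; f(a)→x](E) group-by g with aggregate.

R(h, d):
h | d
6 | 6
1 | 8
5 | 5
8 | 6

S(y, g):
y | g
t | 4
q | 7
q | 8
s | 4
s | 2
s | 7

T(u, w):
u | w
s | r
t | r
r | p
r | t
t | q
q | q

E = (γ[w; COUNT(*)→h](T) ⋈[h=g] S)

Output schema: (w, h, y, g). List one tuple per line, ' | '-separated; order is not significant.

Stepwise |·|:
  T → 6
  γ[w; COUNT(*)→h](T) → 4
  S → 6
  (γ[w; COUNT(*)→h](T) ⋈[h=g] S) → 2

== RESULT ==
w | h | y | g
q | 2 | s | 2
r | 2 | s | 2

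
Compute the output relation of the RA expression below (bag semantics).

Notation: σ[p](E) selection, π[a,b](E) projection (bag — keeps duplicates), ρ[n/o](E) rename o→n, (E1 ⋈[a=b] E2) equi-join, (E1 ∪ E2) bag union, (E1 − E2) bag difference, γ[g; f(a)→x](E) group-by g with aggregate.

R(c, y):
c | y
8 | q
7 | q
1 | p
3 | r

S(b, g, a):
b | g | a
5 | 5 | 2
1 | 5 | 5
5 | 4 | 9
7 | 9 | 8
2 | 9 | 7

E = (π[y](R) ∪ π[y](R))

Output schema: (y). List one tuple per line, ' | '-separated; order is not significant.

Stepwise |·|:
  R → 4
  π[y](R) → 4
  R → 4
  π[y](R) → 4
  (π[y](R) ∪ π[y](R)) → 8

== RESULT ==
y
p
p
q
q
q
q
r
r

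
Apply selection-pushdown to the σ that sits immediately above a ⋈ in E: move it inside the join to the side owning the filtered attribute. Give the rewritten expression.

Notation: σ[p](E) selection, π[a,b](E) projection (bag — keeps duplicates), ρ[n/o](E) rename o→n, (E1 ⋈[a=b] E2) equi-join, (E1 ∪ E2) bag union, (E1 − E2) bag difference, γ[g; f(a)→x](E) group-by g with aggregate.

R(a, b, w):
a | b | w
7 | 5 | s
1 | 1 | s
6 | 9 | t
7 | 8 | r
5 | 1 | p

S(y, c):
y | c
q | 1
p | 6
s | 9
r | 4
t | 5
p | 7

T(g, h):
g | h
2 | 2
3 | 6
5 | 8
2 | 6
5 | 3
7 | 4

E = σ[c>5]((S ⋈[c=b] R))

σ filters on c, owned by the left side.
E' = (σ[c>5](S) ⋈[c=b] R)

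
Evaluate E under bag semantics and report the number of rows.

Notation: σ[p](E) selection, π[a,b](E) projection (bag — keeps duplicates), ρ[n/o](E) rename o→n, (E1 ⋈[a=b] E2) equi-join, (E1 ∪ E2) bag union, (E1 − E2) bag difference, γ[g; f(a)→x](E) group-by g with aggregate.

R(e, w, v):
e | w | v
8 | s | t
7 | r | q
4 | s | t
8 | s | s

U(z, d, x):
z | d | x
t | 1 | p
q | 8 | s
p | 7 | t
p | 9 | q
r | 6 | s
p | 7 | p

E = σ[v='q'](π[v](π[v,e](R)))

Per-node cardinality:
  R → 4
  π[v,e](R) → 4
  π[v](π[v,e](R)) → 4
  σ[v='q'](π[v](π[v,e](R))) → 1

|E| = 1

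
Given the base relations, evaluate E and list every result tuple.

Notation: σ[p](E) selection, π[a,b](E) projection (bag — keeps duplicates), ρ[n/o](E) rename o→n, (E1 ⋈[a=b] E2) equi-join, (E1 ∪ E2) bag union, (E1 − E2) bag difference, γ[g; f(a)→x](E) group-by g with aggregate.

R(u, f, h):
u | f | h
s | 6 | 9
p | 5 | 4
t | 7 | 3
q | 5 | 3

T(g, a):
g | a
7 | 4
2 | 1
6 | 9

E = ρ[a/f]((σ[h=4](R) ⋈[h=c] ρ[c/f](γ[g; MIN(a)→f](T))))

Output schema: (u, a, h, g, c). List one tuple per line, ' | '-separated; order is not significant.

Subexpression sizes:
  R → 4
  σ[h=4](R) → 1
  T → 3
  γ[g; MIN(a)→f](T) → 3
  ρ[c/f](γ[g; MIN(a)→f](T)) → 3
  (σ[h=4](R) ⋈[h=c] ρ[c/f](γ[g; MIN(a)→f](T))) → 1
  ρ[a/f]((σ[h=4](R) ⋈[h=c] ρ[c/f](γ[g; MIN(a)→f](T)))) → 1

== RESULT ==
u | a | h | g | c
p | 5 | 4 | 7 | 4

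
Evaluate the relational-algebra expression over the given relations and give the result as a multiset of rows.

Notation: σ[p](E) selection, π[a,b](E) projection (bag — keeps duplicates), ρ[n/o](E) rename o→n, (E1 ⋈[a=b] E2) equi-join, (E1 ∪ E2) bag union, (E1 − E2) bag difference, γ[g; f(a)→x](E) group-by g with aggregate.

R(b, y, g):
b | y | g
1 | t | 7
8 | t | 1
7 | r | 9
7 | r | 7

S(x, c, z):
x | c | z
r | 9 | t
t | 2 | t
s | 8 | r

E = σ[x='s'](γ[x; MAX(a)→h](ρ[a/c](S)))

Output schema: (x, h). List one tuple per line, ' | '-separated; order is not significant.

Stepwise |·|:
  S → 3
  ρ[a/c](S) → 3
  γ[x; MAX(a)→h](ρ[a/c](S)) → 3
  σ[x='s'](γ[x; MAX(a)→h](ρ[a/c](S))) → 1

== RESULT ==
x | h
s | 8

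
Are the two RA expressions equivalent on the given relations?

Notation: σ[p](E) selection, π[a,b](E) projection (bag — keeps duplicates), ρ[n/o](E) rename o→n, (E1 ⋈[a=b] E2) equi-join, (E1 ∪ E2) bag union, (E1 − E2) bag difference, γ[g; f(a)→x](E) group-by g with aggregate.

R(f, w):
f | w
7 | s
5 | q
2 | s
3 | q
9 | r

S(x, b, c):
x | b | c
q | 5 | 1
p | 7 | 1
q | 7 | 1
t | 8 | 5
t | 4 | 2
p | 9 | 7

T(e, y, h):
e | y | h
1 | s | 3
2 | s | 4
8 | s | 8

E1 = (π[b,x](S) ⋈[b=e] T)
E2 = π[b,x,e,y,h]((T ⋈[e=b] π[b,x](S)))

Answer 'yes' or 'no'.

E1 per-node cardinality:
  S → 6
  π[b,x](S) → 6
  T → 3
  (π[b,x](S) ⋈[b=e] T) → 1
E2 per-node cardinality:
  T → 3
  S → 6
  π[b,x](S) → 6
  (T ⋈[e=b] π[b,x](S)) → 1
  π[b,x,e,y,h]((T ⋈[e=b] π[b,x](S))) → 1

E1 and E2 produce the same multiset:
b | x | e | y | h
8 | t | 8 | s | 8

yes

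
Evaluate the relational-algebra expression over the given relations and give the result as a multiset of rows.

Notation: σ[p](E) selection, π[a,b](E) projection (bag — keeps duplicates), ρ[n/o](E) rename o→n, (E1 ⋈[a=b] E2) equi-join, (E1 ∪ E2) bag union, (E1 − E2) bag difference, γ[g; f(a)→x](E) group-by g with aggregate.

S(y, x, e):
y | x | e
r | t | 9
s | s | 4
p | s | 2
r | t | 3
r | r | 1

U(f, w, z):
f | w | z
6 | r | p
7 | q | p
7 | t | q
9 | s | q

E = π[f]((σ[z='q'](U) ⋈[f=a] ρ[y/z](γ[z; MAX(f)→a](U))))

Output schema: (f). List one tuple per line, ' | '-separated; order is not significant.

Row counts bottom-up:
  U → 4
  σ[z='q'](U) → 2
  U → 4
  γ[z; MAX(f)→a](U) → 2
  ρ[y/z](γ[z; MAX(f)→a](U)) → 2
  (σ[z='q'](U) ⋈[f=a] ρ[y/z](γ[z; MAX(f)→a](U))) → 2
  π[f]((σ[z='q'](U) ⋈[f=a] ρ[y/z](γ[z; MAX(f)→a](U)))) → 2

== RESULT ==
f
7
9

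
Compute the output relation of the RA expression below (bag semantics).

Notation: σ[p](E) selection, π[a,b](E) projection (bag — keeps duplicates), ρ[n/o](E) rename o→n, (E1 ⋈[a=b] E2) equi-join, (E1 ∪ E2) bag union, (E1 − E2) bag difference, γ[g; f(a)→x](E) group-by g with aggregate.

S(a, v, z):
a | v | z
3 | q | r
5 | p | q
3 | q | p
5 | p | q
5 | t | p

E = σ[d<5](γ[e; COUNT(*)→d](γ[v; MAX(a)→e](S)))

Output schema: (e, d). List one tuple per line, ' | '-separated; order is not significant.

Row counts bottom-up:
  S → 5
  γ[v; MAX(a)→e](S) → 3
  γ[e; COUNT(*)→d](γ[v; MAX(a)→e](S)) → 2
  σ[d<5](γ[e; COUNT(*)→d](γ[v; MAX(a)→e](S))) → 2

== RESULT ==
e | d
3 | 1
5 | 2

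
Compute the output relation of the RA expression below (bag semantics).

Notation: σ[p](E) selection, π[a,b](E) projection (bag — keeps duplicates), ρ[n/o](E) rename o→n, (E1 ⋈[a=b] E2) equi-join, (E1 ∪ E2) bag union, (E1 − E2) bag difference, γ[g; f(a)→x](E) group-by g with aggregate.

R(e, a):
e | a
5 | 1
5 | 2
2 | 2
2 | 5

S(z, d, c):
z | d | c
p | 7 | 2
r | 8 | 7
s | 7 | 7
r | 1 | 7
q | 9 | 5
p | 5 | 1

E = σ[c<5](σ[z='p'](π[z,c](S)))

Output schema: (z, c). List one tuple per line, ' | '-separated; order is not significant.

Stepwise |·|:
  S → 6
  π[z,c](S) → 6
  σ[z='p'](π[z,c](S)) → 2
  σ[c<5](σ[z='p'](π[z,c](S))) → 2

== RESULT ==
z | c
p | 1
p | 2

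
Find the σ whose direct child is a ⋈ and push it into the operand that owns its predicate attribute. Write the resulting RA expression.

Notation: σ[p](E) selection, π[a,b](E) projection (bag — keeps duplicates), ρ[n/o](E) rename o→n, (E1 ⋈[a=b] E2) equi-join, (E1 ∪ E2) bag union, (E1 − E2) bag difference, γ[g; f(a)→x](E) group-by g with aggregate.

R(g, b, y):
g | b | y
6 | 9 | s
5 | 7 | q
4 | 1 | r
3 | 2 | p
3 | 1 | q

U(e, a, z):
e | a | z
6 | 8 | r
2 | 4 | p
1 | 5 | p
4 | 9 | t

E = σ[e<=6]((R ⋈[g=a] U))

σ filters on e, owned by the right side.
E' = (R ⋈[g=a] σ[e<=6](U))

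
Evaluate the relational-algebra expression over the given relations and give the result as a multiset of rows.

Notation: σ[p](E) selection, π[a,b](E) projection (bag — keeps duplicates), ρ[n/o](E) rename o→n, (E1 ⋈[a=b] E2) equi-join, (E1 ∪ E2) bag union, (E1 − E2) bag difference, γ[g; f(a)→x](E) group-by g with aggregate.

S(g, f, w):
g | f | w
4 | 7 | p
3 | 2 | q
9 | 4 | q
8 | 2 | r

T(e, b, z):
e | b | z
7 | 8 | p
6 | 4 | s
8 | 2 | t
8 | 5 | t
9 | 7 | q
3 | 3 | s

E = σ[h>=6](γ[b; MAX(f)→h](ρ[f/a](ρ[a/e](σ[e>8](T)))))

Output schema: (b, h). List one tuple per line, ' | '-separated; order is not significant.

Per-node cardinality:
  T → 6
  σ[e>8](T) → 1
  ρ[a/e](σ[e>8](T)) → 1
  ρ[f/a](ρ[a/e](σ[e>8](T))) → 1
  γ[b; MAX(f)→h](ρ[f/a](ρ[a/e](σ[e>8](T)))) → 1
  σ[h>=6](γ[b; MAX(f)→h](ρ[f/a](ρ[a/e](σ[e>8](T))))) → 1

== RESULT ==
b | h
7 | 9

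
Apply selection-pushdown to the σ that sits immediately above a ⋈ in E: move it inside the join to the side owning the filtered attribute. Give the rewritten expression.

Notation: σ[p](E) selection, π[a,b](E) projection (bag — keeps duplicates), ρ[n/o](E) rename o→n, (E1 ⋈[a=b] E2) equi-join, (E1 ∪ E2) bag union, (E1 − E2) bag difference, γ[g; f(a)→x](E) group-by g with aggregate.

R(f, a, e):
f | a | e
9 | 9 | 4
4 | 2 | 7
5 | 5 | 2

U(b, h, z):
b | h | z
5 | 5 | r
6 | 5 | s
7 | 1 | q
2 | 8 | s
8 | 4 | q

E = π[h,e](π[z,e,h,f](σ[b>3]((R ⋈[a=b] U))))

σ filters on b, owned by the right side.
E' = π[h,e](π[z,e,h,f]((R ⋈[a=b] σ[b>3](U))))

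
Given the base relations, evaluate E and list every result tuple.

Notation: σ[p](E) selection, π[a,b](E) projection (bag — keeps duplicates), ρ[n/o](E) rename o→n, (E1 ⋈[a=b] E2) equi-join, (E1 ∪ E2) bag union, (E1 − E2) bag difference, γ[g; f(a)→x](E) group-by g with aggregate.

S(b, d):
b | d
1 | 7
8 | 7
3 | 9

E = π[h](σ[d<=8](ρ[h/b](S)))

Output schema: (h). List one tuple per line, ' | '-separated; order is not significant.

Row counts bottom-up:
  S → 3
  ρ[h/b](S) → 3
  σ[d<=8](ρ[h/b](S)) → 2
  π[h](σ[d<=8](ρ[h/b](S))) → 2

== RESULT ==
h
1
8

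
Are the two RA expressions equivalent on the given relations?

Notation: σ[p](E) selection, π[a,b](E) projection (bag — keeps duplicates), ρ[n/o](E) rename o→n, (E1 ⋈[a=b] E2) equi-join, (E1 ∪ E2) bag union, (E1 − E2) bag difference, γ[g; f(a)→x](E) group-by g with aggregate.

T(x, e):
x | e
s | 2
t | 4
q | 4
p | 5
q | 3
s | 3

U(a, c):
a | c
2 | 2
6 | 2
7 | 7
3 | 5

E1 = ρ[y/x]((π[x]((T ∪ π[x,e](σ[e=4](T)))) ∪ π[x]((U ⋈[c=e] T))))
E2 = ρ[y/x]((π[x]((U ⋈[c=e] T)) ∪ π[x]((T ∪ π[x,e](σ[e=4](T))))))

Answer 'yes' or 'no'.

E1 per-node cardinality:
  T → 6
  T → 6
  σ[e=4](T) → 2
  π[x,e](σ[e=4](T)) → 2
  (T ∪ π[x,e](σ[e=4](T))) → 8
  π[x]((T ∪ π[x,e](σ[e=4](T)))) → 8
  U → 4
  T → 6
  (U ⋈[c=e] T) → 3
  π[x]((U ⋈[c=e] T)) → 3
  (π[x]((T ∪ π[x,e](σ[e=4](T)))) ∪ π[x]((U ⋈[c=e] T))) → 11
  ρ[y/x]((π[x]((T ∪ π[x,e](σ[e=4](T)))) ∪ π[x]((U ⋈[c=e] T)))) → 11
E2 per-node cardinality:
  U → 4
  T → 6
  (U ⋈[c=e] T) → 3
  π[x]((U ⋈[c=e] T)) → 3
  T → 6
  T → 6
  σ[e=4](T) → 2
  π[x,e](σ[e=4](T)) → 2
  (T ∪ π[x,e](σ[e=4](T))) → 8
  π[x]((T ∪ π[x,e](σ[e=4](T)))) → 8
  (π[x]((U ⋈[c=e] T)) ∪ π[x]((T ∪ π[x,e](σ[e=4](T))))) → 11
  ρ[y/x]((π[x]((U ⋈[c=e] T)) ∪ π[x]((T ∪ π[x,e](σ[e=4](T)))))) → 11

E1 and E2 produce the same multiset:
y
p
p
q
q
q
s
s
s
s
t
t

yes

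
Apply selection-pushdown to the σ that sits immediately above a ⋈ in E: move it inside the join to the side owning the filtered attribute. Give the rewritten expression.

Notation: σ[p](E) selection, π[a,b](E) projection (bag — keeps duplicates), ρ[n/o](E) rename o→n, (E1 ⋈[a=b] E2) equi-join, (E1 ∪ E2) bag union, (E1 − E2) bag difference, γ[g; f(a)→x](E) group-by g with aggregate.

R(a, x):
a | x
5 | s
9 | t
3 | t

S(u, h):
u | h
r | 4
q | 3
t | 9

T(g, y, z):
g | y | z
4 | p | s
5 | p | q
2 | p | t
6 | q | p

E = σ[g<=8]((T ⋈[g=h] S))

σ filters on g, owned by the left side.
E' = (σ[g<=8](T) ⋈[g=h] S)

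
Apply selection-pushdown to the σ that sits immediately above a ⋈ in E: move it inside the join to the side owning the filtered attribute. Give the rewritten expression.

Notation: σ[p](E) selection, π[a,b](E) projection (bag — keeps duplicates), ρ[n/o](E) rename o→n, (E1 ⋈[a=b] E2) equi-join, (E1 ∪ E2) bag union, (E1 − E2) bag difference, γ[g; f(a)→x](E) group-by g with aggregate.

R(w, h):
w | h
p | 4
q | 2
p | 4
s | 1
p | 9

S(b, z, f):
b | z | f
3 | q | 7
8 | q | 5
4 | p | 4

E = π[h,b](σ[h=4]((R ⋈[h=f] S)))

σ filters on h, owned by the left side.
E' = π[h,b]((σ[h=4](R) ⋈[h=f] S))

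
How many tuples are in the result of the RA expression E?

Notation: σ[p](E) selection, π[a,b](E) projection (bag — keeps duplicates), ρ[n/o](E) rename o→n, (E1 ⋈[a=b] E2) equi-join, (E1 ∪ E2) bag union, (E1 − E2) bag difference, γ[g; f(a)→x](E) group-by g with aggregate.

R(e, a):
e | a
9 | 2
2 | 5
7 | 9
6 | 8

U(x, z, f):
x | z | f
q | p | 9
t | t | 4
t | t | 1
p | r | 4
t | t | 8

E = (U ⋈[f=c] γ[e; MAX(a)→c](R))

Subexpression sizes:
  U → 5
  R → 4
  γ[e; MAX(a)→c](R) → 4
  (U ⋈[f=c] γ[e; MAX(a)→c](R)) → 2

|E| = 2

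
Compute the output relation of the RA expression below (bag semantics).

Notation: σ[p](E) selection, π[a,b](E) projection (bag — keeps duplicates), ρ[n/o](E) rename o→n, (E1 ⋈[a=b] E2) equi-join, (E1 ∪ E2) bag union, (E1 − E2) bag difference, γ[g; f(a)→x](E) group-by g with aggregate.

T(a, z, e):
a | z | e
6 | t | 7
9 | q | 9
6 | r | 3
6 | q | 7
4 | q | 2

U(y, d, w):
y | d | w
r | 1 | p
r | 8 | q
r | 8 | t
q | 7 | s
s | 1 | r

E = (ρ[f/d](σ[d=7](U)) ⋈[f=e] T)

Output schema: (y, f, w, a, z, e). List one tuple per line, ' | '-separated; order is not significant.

Per-node cardinality:
  U → 5
  σ[d=7](U) → 1
  ρ[f/d](σ[d=7](U)) → 1
  T → 5
  (ρ[f/d](σ[d=7](U)) ⋈[f=e] T) → 2

== RESULT ==
y | f | w | a | z | e
q | 7 | s | 6 | q | 7
q | 7 | s | 6 | t | 7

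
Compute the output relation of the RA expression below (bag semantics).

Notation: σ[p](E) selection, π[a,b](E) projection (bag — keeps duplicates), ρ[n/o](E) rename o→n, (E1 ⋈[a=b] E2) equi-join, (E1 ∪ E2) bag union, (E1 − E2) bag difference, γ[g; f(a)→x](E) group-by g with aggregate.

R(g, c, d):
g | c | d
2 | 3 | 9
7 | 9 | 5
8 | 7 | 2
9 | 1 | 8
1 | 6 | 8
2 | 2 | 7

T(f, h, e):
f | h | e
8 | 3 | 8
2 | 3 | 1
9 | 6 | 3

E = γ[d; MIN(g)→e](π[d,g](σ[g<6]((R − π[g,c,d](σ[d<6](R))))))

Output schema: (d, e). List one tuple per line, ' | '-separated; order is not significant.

Stepwise |·|:
  R → 6
  R → 6
  σ[d<6](R) → 2
  π[g,c,d](σ[d<6](R)) → 2
  (R − π[g,c,d](σ[d<6](R))) → 4
  σ[g<6]((R − π[g,c,d](σ[d<6](R)))) → 3
  π[d,g](σ[g<6]((R − π[g,c,d](σ[d<6](R))))) → 3
  γ[d; MIN(g)→e](π[d,g](σ[g<6]((R − π[g,c,d](σ[d<6](R)))))) → 3

== RESULT ==
d | e
7 | 2
8 | 1
9 | 2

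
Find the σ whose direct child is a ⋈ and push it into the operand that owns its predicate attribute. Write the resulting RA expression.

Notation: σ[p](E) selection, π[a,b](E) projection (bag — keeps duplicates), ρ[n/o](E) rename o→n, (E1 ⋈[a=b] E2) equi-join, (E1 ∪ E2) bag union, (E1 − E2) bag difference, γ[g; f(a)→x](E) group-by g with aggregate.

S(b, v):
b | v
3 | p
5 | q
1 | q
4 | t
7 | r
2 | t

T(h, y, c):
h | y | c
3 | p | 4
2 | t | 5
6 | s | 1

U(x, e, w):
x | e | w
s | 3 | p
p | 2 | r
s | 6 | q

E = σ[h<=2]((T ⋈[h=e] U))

σ filters on h, owned by the left side.
E' = (σ[h<=2](T) ⋈[h=e] U)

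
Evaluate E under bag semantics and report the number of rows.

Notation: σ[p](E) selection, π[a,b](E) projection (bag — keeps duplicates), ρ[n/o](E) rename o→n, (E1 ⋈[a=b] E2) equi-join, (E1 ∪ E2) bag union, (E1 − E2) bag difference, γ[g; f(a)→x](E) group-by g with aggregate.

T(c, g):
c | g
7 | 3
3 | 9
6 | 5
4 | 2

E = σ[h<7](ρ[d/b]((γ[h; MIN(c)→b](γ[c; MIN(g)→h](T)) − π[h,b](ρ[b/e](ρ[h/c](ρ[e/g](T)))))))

Per-node cardinality:
  T → 4
  γ[c; MIN(g)→h](T) → 4
  γ[h; MIN(c)→b](γ[c; MIN(g)→h](T)) → 4
  T → 4
  ρ[e/g](T) → 4
  ρ[h/c](ρ[e/g](T)) → 4
  ρ[b/e](ρ[h/c](ρ[e/g](T))) → 4
  π[h,b](ρ[b/e](ρ[h/c](ρ[e/g](T)))) → 4
  (γ[h; MIN(c)→b](γ[c; MIN(g)→h](T)) − π[h,b](ρ[b/e](ρ[h/c](ρ[e/g](T))))) → 4
  ρ[d/b]((γ[h; MIN(c)→b](γ[c; MIN(g)→h](T)) − π[h,b](ρ[b/e](ρ[h/c](ρ[e/g](T)))))) → 4
  σ[h<7](ρ[d/b]((γ[h; MIN(c)→b](γ[c; MIN(g)→h](T)) − π[h,b](ρ[b/e](ρ[h/c](ρ[e/g](T))))))) → 3

|E| = 3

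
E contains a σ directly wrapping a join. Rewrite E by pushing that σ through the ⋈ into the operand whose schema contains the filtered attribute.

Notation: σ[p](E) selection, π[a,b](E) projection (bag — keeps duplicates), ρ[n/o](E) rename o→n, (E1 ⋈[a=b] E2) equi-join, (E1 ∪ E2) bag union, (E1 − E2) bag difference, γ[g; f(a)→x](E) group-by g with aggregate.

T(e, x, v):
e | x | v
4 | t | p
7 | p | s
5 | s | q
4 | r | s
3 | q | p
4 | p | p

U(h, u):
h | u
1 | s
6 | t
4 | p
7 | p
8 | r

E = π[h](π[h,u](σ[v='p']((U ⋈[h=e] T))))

σ filters on v, owned by the right side.
E' = π[h](π[h,u]((U ⋈[h=e] σ[v='p'](T))))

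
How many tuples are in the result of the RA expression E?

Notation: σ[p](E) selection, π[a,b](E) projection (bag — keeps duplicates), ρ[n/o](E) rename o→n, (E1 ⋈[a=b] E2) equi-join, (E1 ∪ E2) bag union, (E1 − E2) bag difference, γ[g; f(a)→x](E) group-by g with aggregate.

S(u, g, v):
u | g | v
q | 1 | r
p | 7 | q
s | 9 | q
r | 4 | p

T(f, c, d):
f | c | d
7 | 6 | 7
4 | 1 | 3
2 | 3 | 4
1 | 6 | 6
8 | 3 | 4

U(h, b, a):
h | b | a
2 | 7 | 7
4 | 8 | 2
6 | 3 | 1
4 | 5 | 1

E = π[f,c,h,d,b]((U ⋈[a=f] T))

Stepwise |·|:
  U → 4
  T → 5
  (U ⋈[a=f] T) → 4
  π[f,c,h,d,b]((U ⋈[a=f] T)) → 4

|E| = 4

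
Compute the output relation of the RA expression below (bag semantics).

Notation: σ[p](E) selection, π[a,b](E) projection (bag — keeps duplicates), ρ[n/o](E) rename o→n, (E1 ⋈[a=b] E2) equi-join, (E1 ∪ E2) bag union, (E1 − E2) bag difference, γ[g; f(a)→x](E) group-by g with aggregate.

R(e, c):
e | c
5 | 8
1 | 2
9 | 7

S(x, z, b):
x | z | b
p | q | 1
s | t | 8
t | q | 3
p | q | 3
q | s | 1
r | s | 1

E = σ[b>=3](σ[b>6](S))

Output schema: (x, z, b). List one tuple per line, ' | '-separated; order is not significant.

Row counts bottom-up:
  S → 6
  σ[b>6](S) → 1
  σ[b>=3](σ[b>6](S)) → 1

== RESULT ==
x | z | b
s | t | 8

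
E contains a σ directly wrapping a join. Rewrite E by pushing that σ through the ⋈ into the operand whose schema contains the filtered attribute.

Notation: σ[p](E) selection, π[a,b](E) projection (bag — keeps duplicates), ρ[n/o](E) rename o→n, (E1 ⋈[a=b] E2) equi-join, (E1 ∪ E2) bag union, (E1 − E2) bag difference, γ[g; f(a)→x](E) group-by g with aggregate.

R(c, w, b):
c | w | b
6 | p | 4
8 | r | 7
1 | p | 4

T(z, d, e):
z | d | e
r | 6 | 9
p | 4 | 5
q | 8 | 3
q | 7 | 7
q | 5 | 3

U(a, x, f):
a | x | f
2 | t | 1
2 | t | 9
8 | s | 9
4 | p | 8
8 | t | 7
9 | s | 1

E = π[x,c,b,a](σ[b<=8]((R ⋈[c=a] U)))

σ filters on b, owned by the left side.
E' = π[x,c,b,a]((σ[b<=8](R) ⋈[c=a] U))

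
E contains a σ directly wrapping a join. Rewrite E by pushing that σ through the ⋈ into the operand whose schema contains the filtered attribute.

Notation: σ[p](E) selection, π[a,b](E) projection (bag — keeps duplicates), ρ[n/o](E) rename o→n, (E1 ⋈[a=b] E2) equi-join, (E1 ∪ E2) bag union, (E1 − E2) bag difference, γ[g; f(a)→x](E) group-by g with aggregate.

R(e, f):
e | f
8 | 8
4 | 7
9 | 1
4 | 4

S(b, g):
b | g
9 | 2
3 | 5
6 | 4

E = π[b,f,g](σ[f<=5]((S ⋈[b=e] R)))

σ filters on f, owned by the right side.
E' = π[b,f,g]((S ⋈[b=e] σ[f<=5](R)))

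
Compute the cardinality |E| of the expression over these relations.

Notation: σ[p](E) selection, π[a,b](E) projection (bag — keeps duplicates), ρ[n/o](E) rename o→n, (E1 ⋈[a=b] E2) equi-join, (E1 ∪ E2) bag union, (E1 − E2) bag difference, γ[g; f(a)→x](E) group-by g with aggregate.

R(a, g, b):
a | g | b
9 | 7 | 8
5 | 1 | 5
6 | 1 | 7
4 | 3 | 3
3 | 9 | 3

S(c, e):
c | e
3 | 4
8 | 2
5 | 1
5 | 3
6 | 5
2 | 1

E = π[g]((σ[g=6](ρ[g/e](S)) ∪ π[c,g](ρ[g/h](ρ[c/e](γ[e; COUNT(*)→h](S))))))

Subexpression sizes:
  S → 6
  ρ[g/e](S) → 6
  σ[g=6](ρ[g/e](S)) → 0
  S → 6
  γ[e; COUNT(*)→h](S) → 5
  ρ[c/e](γ[e; COUNT(*)→h](S)) → 5
  ρ[g/h](ρ[c/e](γ[e; COUNT(*)→h](S))) → 5
  π[c,g](ρ[g/h](ρ[c/e](γ[e; COUNT(*)→h](S)))) → 5
  (σ[g=6](ρ[g/e](S)) ∪ π[c,g](ρ[g/h](ρ[c/e](γ[e; COUNT(*)→h](S))))) → 5
  π[g]((σ[g=6](ρ[g/e](S)) ∪ π[c,g](ρ[g/h](ρ[c/e](γ[e; COUNT(*)→h](S)))))) → 5

|E| = 5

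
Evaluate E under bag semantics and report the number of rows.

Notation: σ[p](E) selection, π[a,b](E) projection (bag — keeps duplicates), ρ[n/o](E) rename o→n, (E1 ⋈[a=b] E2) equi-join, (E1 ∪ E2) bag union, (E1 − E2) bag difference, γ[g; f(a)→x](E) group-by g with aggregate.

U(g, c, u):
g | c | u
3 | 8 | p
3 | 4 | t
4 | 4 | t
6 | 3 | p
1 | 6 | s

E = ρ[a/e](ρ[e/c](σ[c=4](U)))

Per-node cardinality:
  U → 5
  σ[c=4](U) → 2
  ρ[e/c](σ[c=4](U)) → 2
  ρ[a/e](ρ[e/c](σ[c=4](U))) → 2

|E| = 2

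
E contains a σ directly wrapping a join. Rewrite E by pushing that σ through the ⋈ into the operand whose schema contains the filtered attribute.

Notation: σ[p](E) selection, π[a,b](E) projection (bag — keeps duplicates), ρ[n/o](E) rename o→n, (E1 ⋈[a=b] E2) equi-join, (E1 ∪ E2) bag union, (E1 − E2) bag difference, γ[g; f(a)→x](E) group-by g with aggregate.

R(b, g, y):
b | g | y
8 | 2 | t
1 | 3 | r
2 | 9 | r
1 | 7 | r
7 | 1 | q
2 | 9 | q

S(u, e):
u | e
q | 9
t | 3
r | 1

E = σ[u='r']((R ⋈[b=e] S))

σ filters on u, owned by the right side.
E' = (R ⋈[b=e] σ[u='r'](S))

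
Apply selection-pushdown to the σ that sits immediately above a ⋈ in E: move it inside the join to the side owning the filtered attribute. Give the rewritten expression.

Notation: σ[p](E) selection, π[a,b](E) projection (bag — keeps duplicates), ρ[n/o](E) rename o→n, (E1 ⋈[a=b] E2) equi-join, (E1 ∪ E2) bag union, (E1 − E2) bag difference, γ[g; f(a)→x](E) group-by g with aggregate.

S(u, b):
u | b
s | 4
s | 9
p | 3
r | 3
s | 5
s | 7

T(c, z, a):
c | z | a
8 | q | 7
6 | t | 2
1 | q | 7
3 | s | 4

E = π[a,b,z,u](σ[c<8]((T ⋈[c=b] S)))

σ filters on c, owned by the left side.
E' = π[a,b,z,u]((σ[c<8](T) ⋈[c=b] S))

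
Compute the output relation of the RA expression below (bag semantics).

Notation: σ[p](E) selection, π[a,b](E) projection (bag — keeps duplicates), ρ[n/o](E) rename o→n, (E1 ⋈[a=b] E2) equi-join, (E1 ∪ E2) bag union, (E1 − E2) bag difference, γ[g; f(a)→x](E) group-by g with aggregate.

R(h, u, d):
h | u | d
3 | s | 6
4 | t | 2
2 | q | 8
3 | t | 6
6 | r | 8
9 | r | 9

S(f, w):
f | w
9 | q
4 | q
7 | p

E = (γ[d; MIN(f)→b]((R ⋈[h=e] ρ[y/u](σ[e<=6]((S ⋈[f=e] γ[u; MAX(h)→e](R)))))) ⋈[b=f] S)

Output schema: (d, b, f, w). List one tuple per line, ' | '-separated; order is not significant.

Row counts bottom-up:
  R → 6
  S → 3
  R → 6
  γ[u; MAX(h)→e](R) → 4
  (S ⋈[f=e] γ[u; MAX(h)→e](R)) → 2
  σ[e<=6]((S ⋈[f=e] γ[u; MAX(h)→e](R))) → 1
  ρ[y/u](σ[e<=6]((S ⋈[f=e] γ[u; MAX(h)→e](R)))) → 1
  (R ⋈[h=e] ρ[y/u](σ[e<=6]((S ⋈[f=e] γ[u; MAX(h)→e](R))))) → 1
  γ[d; MIN(f)→b]((R ⋈[h=e] ρ[y/u](σ[e<=6]((S ⋈[f=e] γ[u; MAX(h)→e](R)))))) → 1
  S → 3
  (γ[d; MIN(f)→b]((R ⋈[h=e] ρ[y/u](σ[e<=6]((S ⋈[f=e] γ[u; MAX(h)→e](R)))))) ⋈[b=f] S) → 1

== RESULT ==
d | b | f | w
2 | 4 | 4 | q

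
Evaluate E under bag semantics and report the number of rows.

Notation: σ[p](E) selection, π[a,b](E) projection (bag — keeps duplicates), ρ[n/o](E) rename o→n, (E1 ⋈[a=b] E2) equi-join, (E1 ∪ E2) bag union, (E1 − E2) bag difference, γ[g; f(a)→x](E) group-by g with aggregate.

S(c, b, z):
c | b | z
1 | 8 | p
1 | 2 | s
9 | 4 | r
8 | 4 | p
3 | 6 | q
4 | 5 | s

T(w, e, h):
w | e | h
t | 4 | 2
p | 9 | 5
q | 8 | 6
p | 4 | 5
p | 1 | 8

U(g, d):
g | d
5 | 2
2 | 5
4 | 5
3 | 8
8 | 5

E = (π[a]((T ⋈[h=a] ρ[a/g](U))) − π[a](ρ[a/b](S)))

Per-node cardinality:
  T → 5
  U → 5
  ρ[a/g](U) → 5
  (T ⋈[h=a] ρ[a/g](U)) → 4
  π[a]((T ⋈[h=a] ρ[a/g](U))) → 4
  S → 6
  ρ[a/b](S) → 6
  π[a](ρ[a/b](S)) → 6
  (π[a]((T ⋈[h=a] ρ[a/g](U))) − π[a](ρ[a/b](S))) → 1

|E| = 1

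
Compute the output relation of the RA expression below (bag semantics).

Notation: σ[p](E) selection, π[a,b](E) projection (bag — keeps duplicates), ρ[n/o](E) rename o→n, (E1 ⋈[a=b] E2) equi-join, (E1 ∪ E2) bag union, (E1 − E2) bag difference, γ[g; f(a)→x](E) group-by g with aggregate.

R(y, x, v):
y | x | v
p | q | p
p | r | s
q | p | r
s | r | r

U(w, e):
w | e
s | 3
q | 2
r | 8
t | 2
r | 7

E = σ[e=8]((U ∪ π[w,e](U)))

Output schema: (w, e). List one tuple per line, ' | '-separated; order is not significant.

Subexpression sizes:
  U → 5
  U → 5
  π[w,e](U) → 5
  (U ∪ π[w,e](U)) → 10
  σ[e=8]((U ∪ π[w,e](U))) → 2

== RESULT ==
w | e
r | 8
r | 8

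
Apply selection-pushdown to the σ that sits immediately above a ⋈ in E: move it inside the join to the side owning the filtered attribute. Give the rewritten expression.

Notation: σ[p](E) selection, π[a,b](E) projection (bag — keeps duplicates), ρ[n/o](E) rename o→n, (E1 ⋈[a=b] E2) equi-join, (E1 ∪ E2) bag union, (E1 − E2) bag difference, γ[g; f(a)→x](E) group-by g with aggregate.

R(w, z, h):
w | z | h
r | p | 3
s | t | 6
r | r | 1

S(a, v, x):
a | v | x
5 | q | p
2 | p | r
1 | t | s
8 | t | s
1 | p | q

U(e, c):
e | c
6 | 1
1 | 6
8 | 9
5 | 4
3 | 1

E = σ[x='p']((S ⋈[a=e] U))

σ filters on x, owned by the left side.
E' = (σ[x='p'](S) ⋈[a=e] U)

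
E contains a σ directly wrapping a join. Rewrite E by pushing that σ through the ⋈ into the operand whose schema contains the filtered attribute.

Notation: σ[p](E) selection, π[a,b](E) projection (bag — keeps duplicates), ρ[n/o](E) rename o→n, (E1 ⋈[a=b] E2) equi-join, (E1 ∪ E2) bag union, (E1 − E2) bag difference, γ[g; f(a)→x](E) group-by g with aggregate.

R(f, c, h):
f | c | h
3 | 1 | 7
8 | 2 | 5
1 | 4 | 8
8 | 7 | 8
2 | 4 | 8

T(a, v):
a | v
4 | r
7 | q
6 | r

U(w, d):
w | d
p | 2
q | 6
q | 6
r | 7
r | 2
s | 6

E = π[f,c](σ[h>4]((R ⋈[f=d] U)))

σ filters on h, owned by the left side.
E' = π[f,c]((σ[h>4](R) ⋈[f=d] U))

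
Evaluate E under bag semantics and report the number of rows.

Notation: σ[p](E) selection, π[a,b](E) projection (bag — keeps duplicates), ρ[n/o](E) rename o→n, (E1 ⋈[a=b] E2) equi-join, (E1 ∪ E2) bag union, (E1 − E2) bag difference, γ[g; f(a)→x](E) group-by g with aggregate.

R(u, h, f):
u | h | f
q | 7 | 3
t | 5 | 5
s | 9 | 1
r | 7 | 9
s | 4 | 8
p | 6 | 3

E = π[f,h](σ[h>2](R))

Subexpression sizes:
  R → 6
  σ[h>2](R) → 6
  π[f,h](σ[h>2](R)) → 6

|E| = 6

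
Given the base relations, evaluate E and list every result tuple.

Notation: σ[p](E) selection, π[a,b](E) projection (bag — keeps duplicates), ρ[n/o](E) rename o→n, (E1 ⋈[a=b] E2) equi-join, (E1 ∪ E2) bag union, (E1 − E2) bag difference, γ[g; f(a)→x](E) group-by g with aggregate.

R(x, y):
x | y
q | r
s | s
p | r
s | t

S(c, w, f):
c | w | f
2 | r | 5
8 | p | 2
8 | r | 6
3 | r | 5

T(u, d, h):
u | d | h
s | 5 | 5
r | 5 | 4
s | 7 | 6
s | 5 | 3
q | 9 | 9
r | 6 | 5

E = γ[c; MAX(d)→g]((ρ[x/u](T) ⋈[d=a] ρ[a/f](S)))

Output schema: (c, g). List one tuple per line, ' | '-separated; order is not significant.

Row counts bottom-up:
  T → 6
  ρ[x/u](T) → 6
  S → 4
  ρ[a/f](S) → 4
  (ρ[x/u](T) ⋈[d=a] ρ[a/f](S)) → 7
  γ[c; MAX(d)→g]((ρ[x/u](T) ⋈[d=a] ρ[a/f](S))) → 3

== RESULT ==
c | g
2 | 5
3 | 5
8 | 6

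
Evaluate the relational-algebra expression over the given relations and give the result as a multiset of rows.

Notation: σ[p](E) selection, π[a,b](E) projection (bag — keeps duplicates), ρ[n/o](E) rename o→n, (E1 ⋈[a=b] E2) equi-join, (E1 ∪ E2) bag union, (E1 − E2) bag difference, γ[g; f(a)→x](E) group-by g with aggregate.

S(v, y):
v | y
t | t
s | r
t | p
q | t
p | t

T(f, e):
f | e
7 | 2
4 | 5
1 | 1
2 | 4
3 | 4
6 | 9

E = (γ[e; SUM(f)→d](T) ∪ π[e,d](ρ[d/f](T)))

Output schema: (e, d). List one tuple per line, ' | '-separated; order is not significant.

Row counts bottom-up:
  T → 6
  γ[e; SUM(f)→d](T) → 5
  T → 6
  ρ[d/f](T) → 6
  π[e,d](ρ[d/f](T)) → 6
  (γ[e; SUM(f)→d](T) ∪ π[e,d](ρ[d/f](T))) → 11

== RESULT ==
e | d
1 | 1
1 | 1
2 | 7
2 | 7
4 | 2
4 | 3
4 | 5
5 | 4
5 | 4
9 | 6
9 | 6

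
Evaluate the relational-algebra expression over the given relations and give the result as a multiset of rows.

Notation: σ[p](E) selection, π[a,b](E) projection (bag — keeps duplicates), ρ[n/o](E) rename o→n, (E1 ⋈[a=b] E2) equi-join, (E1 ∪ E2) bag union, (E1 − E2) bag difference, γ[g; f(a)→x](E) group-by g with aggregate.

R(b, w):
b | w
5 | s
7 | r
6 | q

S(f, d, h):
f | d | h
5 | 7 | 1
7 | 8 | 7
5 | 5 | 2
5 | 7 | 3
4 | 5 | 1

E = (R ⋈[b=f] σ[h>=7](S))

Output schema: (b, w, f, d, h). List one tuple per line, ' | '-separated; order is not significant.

Per-node cardinality:
  R → 3
  S → 5
  σ[h>=7](S) → 1
  (R ⋈[b=f] σ[h>=7](S)) → 1

== RESULT ==
b | w | f | d | h
7 | r | 7 | 8 | 7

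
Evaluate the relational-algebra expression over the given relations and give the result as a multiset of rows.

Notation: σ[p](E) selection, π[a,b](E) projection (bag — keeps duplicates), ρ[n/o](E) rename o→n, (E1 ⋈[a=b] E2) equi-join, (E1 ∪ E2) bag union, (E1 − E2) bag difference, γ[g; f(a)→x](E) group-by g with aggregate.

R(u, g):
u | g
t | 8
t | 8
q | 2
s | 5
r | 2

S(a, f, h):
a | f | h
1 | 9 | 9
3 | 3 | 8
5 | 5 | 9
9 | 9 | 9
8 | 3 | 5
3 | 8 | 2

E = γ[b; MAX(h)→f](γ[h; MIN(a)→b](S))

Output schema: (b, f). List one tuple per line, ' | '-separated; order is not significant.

Per-node cardinality:
  S → 6
  γ[h; MIN(a)→b](S) → 4
  γ[b; MAX(h)→f](γ[h; MIN(a)→b](S)) → 3

== RESULT ==
b | f
1 | 9
3 | 8
8 | 5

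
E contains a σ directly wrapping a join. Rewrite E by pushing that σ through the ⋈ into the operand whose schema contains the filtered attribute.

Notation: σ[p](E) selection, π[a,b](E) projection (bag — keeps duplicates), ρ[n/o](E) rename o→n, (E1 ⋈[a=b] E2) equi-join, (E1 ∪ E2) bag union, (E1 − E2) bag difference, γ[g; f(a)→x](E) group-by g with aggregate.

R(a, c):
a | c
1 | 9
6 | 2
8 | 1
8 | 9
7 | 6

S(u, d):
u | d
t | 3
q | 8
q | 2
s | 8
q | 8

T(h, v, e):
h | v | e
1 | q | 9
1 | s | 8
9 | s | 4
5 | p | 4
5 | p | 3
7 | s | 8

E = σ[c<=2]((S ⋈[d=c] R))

σ filters on c, owned by the right side.
E' = (S ⋈[d=c] σ[c<=2](R))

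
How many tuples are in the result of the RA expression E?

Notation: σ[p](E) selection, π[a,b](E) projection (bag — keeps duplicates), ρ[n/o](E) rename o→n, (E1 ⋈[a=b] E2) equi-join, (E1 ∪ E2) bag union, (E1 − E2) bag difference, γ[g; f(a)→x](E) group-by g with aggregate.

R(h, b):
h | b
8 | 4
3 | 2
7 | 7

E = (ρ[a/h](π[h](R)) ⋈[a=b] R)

Stepwise |·|:
  R → 3
  π[h](R) → 3
  ρ[a/h](π[h](R)) → 3
  R → 3
  (ρ[a/h](π[h](R)) ⋈[a=b] R) → 1

|E| = 1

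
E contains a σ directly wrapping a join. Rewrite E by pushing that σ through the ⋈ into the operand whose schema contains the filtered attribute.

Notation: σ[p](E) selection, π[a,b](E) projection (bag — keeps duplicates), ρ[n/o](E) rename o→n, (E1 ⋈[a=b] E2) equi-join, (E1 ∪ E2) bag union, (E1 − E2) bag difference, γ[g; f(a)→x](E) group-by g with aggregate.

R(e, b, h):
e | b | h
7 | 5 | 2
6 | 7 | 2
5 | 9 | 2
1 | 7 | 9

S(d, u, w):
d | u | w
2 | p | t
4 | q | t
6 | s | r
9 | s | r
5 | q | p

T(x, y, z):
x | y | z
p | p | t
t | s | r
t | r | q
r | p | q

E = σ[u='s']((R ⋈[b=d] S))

σ filters on u, owned by the right side.
E' = (R ⋈[b=d] σ[u='s'](S))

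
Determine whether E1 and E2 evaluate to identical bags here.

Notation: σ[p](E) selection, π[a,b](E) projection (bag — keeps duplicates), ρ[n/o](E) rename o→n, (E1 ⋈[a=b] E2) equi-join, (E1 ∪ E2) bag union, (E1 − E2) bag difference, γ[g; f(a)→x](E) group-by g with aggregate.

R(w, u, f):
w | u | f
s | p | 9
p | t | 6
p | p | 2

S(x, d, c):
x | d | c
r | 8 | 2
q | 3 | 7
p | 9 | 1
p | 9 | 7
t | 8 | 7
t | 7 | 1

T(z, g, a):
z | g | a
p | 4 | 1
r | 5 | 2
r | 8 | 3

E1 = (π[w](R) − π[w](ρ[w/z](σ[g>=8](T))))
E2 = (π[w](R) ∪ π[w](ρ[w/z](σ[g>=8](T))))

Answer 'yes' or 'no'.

E1 row counts bottom-up:
  R → 3
  π[w](R) → 3
  T → 3
  σ[g>=8](T) → 1
  ρ[w/z](σ[g>=8](T)) → 1
  π[w](ρ[w/z](σ[g>=8](T))) → 1
  (π[w](R) − π[w](ρ[w/z](σ[g>=8](T)))) → 3
E2 row counts bottom-up:
  R → 3
  π[w](R) → 3
  T → 3
  σ[g>=8](T) → 1
  ρ[w/z](σ[g>=8](T)) → 1
  π[w](ρ[w/z](σ[g>=8](T))) → 1
  (π[w](R) ∪ π[w](ρ[w/z](σ[g>=8](T)))) → 4

E1 result:
w
p
p
s
E2 result:
w
p
p
r
s
Witness: ('r',) appears 0× in E1 but 1× in E2.

no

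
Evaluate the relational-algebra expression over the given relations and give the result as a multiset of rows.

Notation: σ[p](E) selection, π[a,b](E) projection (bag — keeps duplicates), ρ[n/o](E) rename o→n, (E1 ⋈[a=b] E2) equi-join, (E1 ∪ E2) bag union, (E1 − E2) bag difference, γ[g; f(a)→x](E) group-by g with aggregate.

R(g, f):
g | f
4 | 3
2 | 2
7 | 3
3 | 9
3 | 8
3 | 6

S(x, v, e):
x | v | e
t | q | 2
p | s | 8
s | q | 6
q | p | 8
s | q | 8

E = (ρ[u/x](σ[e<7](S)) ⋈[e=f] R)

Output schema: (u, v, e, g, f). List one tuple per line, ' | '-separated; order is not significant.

Stepwise |·|:
  S → 5
  σ[e<7](S) → 2
  ρ[u/x](σ[e<7](S)) → 2
  R → 6
  (ρ[u/x](σ[e<7](S)) ⋈[e=f] R) → 2

== RESULT ==
u | v | e | g | f
s | q | 6 | 3 | 6
t | q | 2 | 2 | 2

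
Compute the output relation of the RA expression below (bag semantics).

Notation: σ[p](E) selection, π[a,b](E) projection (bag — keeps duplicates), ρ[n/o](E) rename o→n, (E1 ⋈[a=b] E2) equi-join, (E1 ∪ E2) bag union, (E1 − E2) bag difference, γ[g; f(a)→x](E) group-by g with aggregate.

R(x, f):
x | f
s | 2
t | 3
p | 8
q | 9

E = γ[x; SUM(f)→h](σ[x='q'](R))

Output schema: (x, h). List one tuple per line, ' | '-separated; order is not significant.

Subexpression sizes:
  R → 4
  σ[x='q'](R) → 1
  γ[x; SUM(f)→h](σ[x='q'](R)) → 1

== RESULT ==
x | h
q | 9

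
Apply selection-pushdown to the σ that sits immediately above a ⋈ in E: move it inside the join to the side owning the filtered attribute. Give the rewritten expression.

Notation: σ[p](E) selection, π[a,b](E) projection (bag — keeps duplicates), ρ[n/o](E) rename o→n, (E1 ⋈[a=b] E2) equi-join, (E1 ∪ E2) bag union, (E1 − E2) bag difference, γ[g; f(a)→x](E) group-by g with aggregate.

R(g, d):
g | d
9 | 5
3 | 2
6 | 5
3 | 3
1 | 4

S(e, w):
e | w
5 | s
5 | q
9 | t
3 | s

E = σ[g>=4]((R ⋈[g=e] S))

σ filters on g, owned by the left side.
E' = (σ[g>=4](R) ⋈[g=e] S)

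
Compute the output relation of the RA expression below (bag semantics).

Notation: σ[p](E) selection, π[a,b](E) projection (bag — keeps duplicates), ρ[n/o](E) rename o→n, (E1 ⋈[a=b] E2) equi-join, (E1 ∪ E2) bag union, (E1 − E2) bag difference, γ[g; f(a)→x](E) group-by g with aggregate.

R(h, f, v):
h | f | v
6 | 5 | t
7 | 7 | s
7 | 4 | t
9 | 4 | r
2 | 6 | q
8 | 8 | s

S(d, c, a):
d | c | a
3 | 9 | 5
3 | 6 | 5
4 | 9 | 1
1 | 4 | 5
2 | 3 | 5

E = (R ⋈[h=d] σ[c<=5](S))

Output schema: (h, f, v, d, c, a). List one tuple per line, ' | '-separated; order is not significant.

Per-node cardinality:
  R → 6
  S → 5
  σ[c<=5](S) → 2
  (R ⋈[h=d] σ[c<=5](S)) → 1

== RESULT ==
h | f | v | d | c | a
2 | 6 | q | 2 | 3 | 5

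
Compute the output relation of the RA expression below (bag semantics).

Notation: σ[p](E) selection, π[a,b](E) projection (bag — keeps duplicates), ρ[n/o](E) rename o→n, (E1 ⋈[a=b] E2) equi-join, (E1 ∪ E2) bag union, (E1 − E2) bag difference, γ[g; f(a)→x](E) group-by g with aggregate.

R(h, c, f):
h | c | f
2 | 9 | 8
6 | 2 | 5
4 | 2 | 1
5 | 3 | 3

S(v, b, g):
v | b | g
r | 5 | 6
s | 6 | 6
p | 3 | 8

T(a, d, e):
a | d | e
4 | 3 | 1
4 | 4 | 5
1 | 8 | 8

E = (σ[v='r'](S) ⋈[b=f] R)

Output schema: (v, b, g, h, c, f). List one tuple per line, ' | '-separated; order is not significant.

Row counts bottom-up:
  S → 3
  σ[v='r'](S) → 1
  R → 4
  (σ[v='r'](S) ⋈[b=f] R) → 1

== RESULT ==
v | b | g | h | c | f
r | 5 | 6 | 6 | 2 | 5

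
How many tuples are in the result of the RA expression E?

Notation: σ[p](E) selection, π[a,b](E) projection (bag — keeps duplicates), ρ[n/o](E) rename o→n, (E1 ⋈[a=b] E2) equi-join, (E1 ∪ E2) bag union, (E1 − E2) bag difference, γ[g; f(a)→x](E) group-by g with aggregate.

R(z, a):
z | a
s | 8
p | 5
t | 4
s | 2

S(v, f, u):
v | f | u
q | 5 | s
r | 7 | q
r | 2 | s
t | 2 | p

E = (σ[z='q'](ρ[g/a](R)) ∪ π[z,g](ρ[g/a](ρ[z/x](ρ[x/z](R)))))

Subexpression sizes:
  R → 4
  ρ[g/a](R) → 4
  σ[z='q'](ρ[g/a](R)) → 0
  R → 4
  ρ[x/z](R) → 4
  ρ[z/x](ρ[x/z](R)) → 4
  ρ[g/a](ρ[z/x](ρ[x/z](R))) → 4
  π[z,g](ρ[g/a](ρ[z/x](ρ[x/z](R)))) → 4
  (σ[z='q'](ρ[g/a](R)) ∪ π[z,g](ρ[g/a](ρ[z/x](ρ[x/z](R))))) → 4

|E| = 4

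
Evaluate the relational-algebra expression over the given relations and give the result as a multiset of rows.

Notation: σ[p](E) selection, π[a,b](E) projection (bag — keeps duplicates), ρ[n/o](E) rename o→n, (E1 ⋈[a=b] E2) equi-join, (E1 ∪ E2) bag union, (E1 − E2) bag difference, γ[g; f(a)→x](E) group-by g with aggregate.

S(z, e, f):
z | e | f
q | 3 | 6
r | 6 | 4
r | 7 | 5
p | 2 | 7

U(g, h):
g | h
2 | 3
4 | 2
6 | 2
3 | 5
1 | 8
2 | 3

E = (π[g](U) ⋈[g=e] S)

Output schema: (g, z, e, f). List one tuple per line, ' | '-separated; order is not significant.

Stepwise |·|:
  U → 6
  π[g](U) → 6
  S → 4
  (π[g](U) ⋈[g=e] S) → 4

== RESULT ==
g | z | e | f
2 | p | 2 | 7
2 | p | 2 | 7
3 | q | 3 | 6
6 | r | 6 | 4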